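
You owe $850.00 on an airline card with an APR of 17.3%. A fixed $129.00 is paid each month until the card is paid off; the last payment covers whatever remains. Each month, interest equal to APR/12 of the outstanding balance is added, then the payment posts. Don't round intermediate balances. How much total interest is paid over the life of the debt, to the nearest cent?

Monthly rate r = 17.3%/12 = 1.44167% = 0.0144167.
Payoff takes n = ⌈−ln(1 − rB₀/P)/ln(1+r)⌉ = ⌈6.973⌉ = 7 payments; the last is $125.57.
Total paid = 6·$129.00 + $125.57 = $899.57.
Total interest = total paid − principal = $899.57 − $850.00 = $49.57.

$49.57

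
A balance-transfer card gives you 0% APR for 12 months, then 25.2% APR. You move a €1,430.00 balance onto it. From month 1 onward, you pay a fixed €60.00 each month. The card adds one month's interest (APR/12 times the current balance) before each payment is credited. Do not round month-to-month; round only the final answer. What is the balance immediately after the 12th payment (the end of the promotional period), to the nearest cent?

€710.00

Promo months 1–12 at r₀ = 0%/12 = 0; months 13+ at r₁ = 25.2%/12 = 0.021.
After month 12 (no interest yet): B = €1,430.00 − 12·€60.00 = €710.00.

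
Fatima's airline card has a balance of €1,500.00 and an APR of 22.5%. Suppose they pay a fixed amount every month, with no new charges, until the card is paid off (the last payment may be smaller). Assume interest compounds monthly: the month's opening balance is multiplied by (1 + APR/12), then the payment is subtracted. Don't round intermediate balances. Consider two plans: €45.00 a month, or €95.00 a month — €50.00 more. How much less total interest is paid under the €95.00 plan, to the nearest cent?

Monthly rate r = 22.5%/12 = 1.875% = 0.01875.
At €45.00/mo: n = ⌈−ln(1 − rB₀/P)/ln(1+r)⌉ = 53 payments (last €36.06); total interest = total paid − €1,500.00 = €876.06.
At €95.00/mo: 19 payments (last €85.37); total interest €295.37.
Interest saved = €876.06 − €295.37 = €580.69.

€580.69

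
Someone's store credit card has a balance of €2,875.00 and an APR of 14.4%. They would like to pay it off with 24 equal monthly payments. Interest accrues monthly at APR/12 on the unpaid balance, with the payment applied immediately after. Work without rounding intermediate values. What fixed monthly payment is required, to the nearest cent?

€138.58

Monthly rate r = 14.4%/12 = 1.2% = 0.012.
Level-payment amortization: P = B₀·r / (1 − (1+r)^(−n)) = 2875.00·0.012 / (1 − 1.012^(−24)).
Denominator 1 − (1+r)^(−24) = 0.24895199.
P = 34.5 / 0.24895199 ≈ 138.58.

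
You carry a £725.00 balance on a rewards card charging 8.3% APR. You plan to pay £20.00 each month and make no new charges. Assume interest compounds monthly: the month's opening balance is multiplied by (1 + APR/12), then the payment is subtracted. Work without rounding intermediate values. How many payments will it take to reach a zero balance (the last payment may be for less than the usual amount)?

42 payments

Monthly rate r = 8.3%/12 = 0.691667% = 0.00691667.
Recurrence: B ← B·(1+r) − £20.00.
Month 1: interest £5.01; balance after payment £710.01.
Month 2: interest £4.91; balance after payment £694.93.
Closed form: n = −ln(1 − rB₀/P)/ln(1+r) = −ln(0.74927)/ln(1.00692) ≈ 41.877, so the balance reaches zero during payment 42.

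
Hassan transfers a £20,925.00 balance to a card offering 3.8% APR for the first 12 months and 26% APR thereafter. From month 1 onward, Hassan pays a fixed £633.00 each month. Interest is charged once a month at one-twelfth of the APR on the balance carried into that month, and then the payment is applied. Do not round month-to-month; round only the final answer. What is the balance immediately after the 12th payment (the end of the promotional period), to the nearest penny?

£14,004.44

Promo months 1–12 at r₀ = 3.8%/12 = 0.00316667; months 13+ at r₁ = 26%/12 = 0.0216667.
After month 12: iterate B ← B·(1+r₀) − £633.00 for 12 months → £14,004.44.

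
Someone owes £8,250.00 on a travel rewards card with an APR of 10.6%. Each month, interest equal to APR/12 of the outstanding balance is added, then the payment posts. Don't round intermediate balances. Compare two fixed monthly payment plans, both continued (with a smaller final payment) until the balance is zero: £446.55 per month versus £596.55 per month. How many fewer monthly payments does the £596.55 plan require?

Monthly rate r = 10.6%/12 = 0.883333% = 0.00883333.
At £446.55/mo: n = ⌈−ln(1 − rB₀/P)/ln(1+r)⌉ = 21 payments (last £115.84); total interest = total paid − £8,250.00 = £796.84.
At £596.55/mo: 15 payments (last £486.62); total interest £588.32.
Payments saved = 21 − 15 = 6.

6 fewer payments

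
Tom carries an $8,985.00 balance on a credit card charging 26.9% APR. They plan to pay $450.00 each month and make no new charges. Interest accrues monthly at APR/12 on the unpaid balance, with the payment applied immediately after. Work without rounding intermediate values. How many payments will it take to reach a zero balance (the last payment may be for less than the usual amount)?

27 months

Monthly rate r = 26.9%/12 = 2.24167% = 0.0224167.
Recurrence: B ← B·(1+r) − $450.00.
Month 1: interest $201.41; balance after payment $8,736.41.
Month 2: interest $195.84; balance after payment $8,482.26.
Closed form: n = −ln(1 − rB₀/P)/ln(1+r) = −ln(0.55241)/ln(1.02242) ≈ 26.770, so the balance reaches zero during payment 27.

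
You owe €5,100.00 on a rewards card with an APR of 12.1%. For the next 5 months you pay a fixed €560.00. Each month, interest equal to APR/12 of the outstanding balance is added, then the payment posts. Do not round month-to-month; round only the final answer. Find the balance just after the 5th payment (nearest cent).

Monthly rate r = 12.1%/12 = 1.00833% = 0.0100833.
Each month: B ← B·(1+r) − €560.00.
Month 1: interest €51.42; balance after payment €4,591.43.
Month 2: interest €46.30; balance after payment €4,077.72.
Month 3: interest €41.12; balance after payment €3,558.84.
Month 4: interest €35.88; balance after payment €3,034.72.
Month 5: interest €30.60; balance after payment €2,505.32.

€2,505.32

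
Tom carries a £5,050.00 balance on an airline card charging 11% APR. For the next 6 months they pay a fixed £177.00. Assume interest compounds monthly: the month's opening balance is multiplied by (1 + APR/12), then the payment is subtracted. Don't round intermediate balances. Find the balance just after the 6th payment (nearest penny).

Monthly rate r = 11%/12 = 0.916667% = 0.00916667.
Each month: B ← B·(1+r) − £177.00.
Month 1: interest £46.29; balance after payment £4,919.29.
Month 2: interest £45.09; balance after payment £4,787.39.
Month 3: interest £43.88; balance after payment £4,654.27.
Month 4: interest £42.66; balance after payment £4,519.93.
Month 5: interest £41.43; balance after payment £4,384.37.
Month 6: interest £40.19; balance after payment £4,247.56.

£4,247.56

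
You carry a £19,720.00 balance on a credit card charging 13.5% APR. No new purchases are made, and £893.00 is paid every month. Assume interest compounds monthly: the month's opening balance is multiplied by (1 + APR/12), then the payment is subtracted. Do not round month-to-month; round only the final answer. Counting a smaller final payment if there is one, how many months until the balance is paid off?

Monthly rate r = 13.5%/12 = 1.125% = 0.01125.
Recurrence: B ← B·(1+r) − £893.00.
Month 1: interest £221.85; balance after payment £19,048.85.
Month 2: interest £214.30; balance after payment £18,370.15.
Closed form: n = −ln(1 − rB₀/P)/ln(1+r) = −ln(0.75157)/ln(1.01125) ≈ 25.529, so the balance reaches zero during payment 26.

26 months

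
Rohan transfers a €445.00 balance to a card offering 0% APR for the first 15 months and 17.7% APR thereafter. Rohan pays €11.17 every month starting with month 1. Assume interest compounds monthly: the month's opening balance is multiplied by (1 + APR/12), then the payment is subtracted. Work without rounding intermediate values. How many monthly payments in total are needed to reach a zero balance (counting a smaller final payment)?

47 months

Promo months 1–15 at r₀ = 0%/12 = 0; months 16+ at r₁ = 17.7%/12 = 0.01475.
After month 15 (no interest yet): B = €445.00 − 15·€11.17 = €277.45.
Then at r₁ with €11.17/mo: n₂ = −ln(1 − r₁·B/P)/ln(1+r₁) ≈ 31.16 → 32 more payments.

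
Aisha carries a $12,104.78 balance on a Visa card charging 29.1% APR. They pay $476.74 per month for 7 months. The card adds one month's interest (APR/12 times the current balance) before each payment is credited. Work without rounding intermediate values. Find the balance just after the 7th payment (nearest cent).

Monthly rate r = 29.1%/12 = 2.425% = 0.02425.
Each month: B ← B·(1+r) − $476.74.
Month 1: interest $293.54; balance after payment $11,921.58.
Month 2: interest $289.10; balance after payment $11,733.94.
Month 3: interest $284.55; balance after payment $11,541.75.
Month 4: interest $279.89; balance after payment $11,344.89.
Month 5: interest $275.11; balance after payment $11,143.27.
Month 6: interest $270.22; balance after payment $10,936.75.
Month 7: interest $265.22; balance after payment $10,725.23.

$10,725.23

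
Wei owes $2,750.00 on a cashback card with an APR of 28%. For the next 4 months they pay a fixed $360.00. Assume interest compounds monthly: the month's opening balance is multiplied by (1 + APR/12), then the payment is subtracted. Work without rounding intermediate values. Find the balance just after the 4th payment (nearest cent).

$1,524.60

Monthly rate r = 28%/12 = 2.33333% = 0.0233333.
Each month: B ← B·(1+r) − $360.00.
Month 1: interest $64.17; balance after payment $2,454.17.
Month 2: interest $57.26; balance after payment $2,151.43.
Month 3: interest $50.20; balance after payment $1,841.63.
Month 4: interest $42.97; balance after payment $1,524.60.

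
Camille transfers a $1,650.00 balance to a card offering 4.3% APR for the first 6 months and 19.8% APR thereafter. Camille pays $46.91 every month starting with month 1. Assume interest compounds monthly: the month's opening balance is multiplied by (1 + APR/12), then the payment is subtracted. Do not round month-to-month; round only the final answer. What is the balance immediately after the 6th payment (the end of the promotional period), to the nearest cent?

Promo months 1–6 at r₀ = 4.3%/12 = 0.00358333; months 7+ at r₁ = 19.8%/12 = 0.0165.
After month 6: iterate B ← B·(1+r₀) − $46.91 for 6 months → $1,401.80.

$1,401.80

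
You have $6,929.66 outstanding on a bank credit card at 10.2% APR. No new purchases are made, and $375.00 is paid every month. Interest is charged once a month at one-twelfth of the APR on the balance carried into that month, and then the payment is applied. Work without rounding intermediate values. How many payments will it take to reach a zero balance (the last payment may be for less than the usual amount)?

21 months

Monthly rate r = 10.2%/12 = 0.85% = 0.0085.
Recurrence: B ← B·(1+r) − $375.00.
Month 1: interest $58.90; balance after payment $6,613.56.
Month 2: interest $56.22; balance after payment $6,294.78.
Closed form: n = −ln(1 − rB₀/P)/ln(1+r) = −ln(0.84293)/ln(1.0085) ≈ 20.188, so the balance reaches zero during payment 21.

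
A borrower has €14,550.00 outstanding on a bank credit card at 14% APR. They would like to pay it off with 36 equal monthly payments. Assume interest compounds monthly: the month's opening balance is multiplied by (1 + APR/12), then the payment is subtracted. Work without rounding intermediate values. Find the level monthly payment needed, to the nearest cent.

Monthly rate r = 14%/12 = 1.16667% = 0.0116667.
Level-payment amortization: P = B₀·r / (1 − (1+r)^(−n)) = 14550.00·0.0116667 / (1 − 1.01167^(−36)).
Denominator 1 − (1+r)^(−36) = 0.341353884.
P = 169.75 / 0.341353884 ≈ 497.28.

€497.28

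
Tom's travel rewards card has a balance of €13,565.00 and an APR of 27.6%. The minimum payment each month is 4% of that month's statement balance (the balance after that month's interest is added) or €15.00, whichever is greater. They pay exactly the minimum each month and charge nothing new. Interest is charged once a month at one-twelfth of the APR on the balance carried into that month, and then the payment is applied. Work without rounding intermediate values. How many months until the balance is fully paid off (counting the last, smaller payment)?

237 months

Monthly rate r = 27.6%/12 = 2.3% = 0.023.
While 4% of the post-interest balance exceeds €15.00, each month B ← (B·(1+r))·(1 − 0.04), i.e. B shrinks by the factor (1+r)·0.96 = 0.98208.
This holds for months 1–200. Entering month 201 the balance is €364.58; 4% of the post-interest balance is now below €15.00, so the flat €15.00 minimum applies from here.
From month 201 a fixed €15.00 at rate r clears €364.58 in 37 more payments. Total: 200 + 37 = 237 months.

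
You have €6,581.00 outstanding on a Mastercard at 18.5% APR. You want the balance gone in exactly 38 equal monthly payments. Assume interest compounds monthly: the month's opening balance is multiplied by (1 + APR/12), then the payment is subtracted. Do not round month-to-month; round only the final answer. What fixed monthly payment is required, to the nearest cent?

Monthly rate r = 18.5%/12 = 1.54167% = 0.0154167.
Level-payment amortization: P = B₀·r / (1 − (1+r)^(−n)) = 6581.00·0.0154167 / (1 − 1.01542^(−38)).
Denominator 1 − (1+r)^(−38) = 0.440864488.
P = 101.457 / 0.440864488 ≈ 230.13.

€230.13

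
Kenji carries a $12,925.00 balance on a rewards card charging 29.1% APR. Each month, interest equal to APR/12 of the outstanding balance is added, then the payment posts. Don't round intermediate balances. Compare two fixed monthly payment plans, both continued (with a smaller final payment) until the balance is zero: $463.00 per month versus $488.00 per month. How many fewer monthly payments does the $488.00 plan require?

Monthly rate r = 29.1%/12 = 2.425% = 0.02425.
At $463.00/mo: n = ⌈−ln(1 − rB₀/P)/ln(1+r)⌉ = 48 payments (last $74.58); total interest = total paid − $12,925.00 = $8,910.58.
At $488.00/mo: 43 payments (last $441.45); total interest $8,012.45.
Payments saved = 48 − 43 = 5.

5 fewer payments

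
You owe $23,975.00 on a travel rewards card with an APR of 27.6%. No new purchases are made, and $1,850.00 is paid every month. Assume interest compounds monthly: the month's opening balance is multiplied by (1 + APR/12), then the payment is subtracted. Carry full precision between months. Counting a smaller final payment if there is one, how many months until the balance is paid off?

Monthly rate r = 27.6%/12 = 2.3% = 0.023.
Recurrence: B ← B·(1+r) − $1,850.00.
Month 1: interest $551.42; balance after payment $22,676.42.
Month 2: interest $521.56; balance after payment $21,347.98.
Closed form: n = −ln(1 − rB₀/P)/ln(1+r) = −ln(0.70193)/ln(1.023) ≈ 15.564, so the balance reaches zero during payment 16.

16 payments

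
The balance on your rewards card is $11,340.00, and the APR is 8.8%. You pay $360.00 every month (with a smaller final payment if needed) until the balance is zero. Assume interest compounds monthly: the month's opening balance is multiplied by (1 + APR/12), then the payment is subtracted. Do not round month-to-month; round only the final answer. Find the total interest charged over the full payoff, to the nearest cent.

Monthly rate r = 8.8%/12 = 0.733333% = 0.00733333.
Payoff takes n = ⌈−ln(1 − rB₀/P)/ln(1+r)⌉ = ⌈35.949⌉ = 36 payments; the last is $341.72.
Total paid = 35·$360.00 + $341.72 = $12,941.72.
Total interest = total paid − principal = $12,941.72 − $11,340.00 = $1,601.72.

$1,601.72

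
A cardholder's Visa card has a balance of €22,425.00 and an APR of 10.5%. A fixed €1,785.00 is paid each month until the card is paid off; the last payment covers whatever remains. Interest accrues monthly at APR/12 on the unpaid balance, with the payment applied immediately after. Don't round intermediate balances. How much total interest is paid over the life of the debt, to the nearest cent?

Monthly rate r = 10.5%/12 = 0.875% = 0.00875.
Payoff takes n = ⌈−ln(1 − rB₀/P)/ln(1+r)⌉ = ⌈13.367⌉ = 14 payments; the last is €656.63.
Total paid = 13·€1,785.00 + €656.63 = €23,861.63.
Total interest = total paid − principal = €23,861.63 − €22,425.00 = €1,436.63.

€1,436.63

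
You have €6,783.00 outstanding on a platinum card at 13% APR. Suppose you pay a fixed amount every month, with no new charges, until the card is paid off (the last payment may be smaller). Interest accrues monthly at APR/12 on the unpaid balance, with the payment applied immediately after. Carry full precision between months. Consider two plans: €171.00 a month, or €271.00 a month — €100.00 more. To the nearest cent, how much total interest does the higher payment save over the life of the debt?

€957.90

Monthly rate r = 13%/12 = 1.08333% = 0.0108333.
At €171.00/mo: n = ⌈−ln(1 − rB₀/P)/ln(1+r)⌉ = 53 payments (last €21.17); total interest = total paid − €6,783.00 = €2,130.17.
At €271.00/mo: 30 payments (last €96.27); total interest €1,172.27.
Interest saved = €2,130.17 − €1,172.27 = €957.90.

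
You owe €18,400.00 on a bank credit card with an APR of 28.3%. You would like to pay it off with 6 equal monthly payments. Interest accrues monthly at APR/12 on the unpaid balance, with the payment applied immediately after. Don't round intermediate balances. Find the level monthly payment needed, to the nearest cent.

€3,324.71

Monthly rate r = 28.3%/12 = 2.35833% = 0.0235833.
Level-payment amortization: P = B₀·r / (1 − (1+r)^(−n)) = 18400.00·0.0235833 / (1 − 1.02358^(−6)).
Denominator 1 − (1+r)^(−6) = 0.130517661.
P = 433.933 / 0.130517661 ≈ 3324.71.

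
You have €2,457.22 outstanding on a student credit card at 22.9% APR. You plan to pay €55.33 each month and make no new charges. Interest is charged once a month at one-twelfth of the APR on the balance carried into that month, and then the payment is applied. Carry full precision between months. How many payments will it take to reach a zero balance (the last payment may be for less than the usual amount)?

Monthly rate r = 22.9%/12 = 1.90833% = 0.0190833.
Recurrence: B ← B·(1+r) − €55.33.
Month 1: interest €46.89; balance after payment €2,448.78.
Month 2: interest €46.73; balance after payment €2,440.18.
Closed form: n = −ln(1 − rB₀/P)/ln(1+r) = −ln(0.1525)/ln(1.01908) ≈ 99.482, so the balance reaches zero during payment 100.

100 payments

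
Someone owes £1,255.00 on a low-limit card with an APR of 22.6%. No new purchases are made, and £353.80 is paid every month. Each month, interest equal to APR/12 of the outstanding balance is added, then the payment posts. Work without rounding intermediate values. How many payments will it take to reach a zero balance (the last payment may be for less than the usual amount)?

4 payments

Monthly rate r = 22.6%/12 = 1.88333% = 0.0188333.
Recurrence: B ← B·(1+r) − £353.80.
Month 1: interest £23.64; balance after payment £924.84.
Month 2: interest £17.42; balance after payment £588.45.
Month 3: interest £11.08; balance after payment £245.74.
Month 4: interest £4.63; balance after payment £0.00.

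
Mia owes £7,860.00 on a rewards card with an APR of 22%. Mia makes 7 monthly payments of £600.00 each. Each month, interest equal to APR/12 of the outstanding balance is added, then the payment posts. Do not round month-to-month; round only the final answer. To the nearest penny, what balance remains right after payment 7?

Monthly rate r = 22%/12 = 1.83333% = 0.0183333.
Each month: B ← B·(1+r) − £600.00.
Month 1: interest £144.10; balance after payment £7,404.10.
Month 2: interest £135.74; balance after payment £6,939.84.
Month 3: interest £127.23; balance after payment £6,467.07.
Month 4: interest £118.56; balance after payment £5,985.64.
Month 5: interest £109.74; balance after payment £5,495.37.
Month 6: interest £100.75; balance after payment £4,996.12.
Month 7: interest £91.60; balance after payment £4,487.72.

£4,487.72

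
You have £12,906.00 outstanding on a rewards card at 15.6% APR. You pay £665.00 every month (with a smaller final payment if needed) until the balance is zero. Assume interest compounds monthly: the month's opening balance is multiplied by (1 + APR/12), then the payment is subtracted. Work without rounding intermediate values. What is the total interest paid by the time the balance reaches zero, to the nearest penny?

£2,064.54

Monthly rate r = 15.6%/12 = 1.3% = 0.013.
Payoff takes n = ⌈−ln(1 − rB₀/P)/ln(1+r)⌉ = ⌈22.510⌉ = 23 payments; the last is £340.54.
Total paid = 22·£665.00 + £340.54 = £14,970.54.
Total interest = total paid − principal = £14,970.54 − £12,906.00 = £2,064.54.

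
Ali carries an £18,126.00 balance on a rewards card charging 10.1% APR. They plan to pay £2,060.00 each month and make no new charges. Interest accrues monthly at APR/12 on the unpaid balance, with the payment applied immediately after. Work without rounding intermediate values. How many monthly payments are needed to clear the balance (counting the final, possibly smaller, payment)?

Monthly rate r = 10.1%/12 = 0.841667% = 0.00841667.
Recurrence: B ← B·(1+r) − £2,060.00.
Month 1: interest £152.56; balance after payment £16,218.56.
Month 2: interest £136.51; balance after payment £14,295.07.
Closed form: n = −ln(1 − rB₀/P)/ln(1+r) = −ln(0.92594)/ln(1.00842) ≈ 9.180, so the balance reaches zero during payment 10.

10 payments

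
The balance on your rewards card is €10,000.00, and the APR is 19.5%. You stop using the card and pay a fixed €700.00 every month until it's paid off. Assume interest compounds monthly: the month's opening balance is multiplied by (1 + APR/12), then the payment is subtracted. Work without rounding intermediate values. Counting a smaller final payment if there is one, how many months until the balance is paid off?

Monthly rate r = 19.5%/12 = 1.625% = 0.01625.
Recurrence: B ← B·(1+r) − €700.00.
Month 1: interest €162.50; balance after payment €9,462.50.
Month 2: interest €153.77; balance after payment €8,916.27.
Closed form: n = −ln(1 − rB₀/P)/ln(1+r) = −ln(0.76786)/ln(1.01625) ≈ 16.387, so the balance reaches zero during payment 17.

17 months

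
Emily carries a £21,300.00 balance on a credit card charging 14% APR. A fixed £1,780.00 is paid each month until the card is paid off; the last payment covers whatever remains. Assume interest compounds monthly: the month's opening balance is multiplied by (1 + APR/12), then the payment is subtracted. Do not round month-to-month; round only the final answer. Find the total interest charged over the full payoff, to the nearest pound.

Monthly rate r = 14%/12 = 1.16667% = 0.0116667.
Payoff takes n = ⌈−ln(1 − rB₀/P)/ln(1+r)⌉ = ⌈12.964⌉ = 13 payments; the last is £1,715.44.
Total paid = 12·£1,780.00 + £1,715.44 = £23,075.44.
Total interest = total paid − principal = £23,075.44 − £21,300.00 = £1,775.44.

£1,775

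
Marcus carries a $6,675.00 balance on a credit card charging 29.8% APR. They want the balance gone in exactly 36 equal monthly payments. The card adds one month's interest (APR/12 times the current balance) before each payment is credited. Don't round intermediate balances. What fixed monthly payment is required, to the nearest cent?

$282.63

Monthly rate r = 29.8%/12 = 2.48333% = 0.0248333.
Level-payment amortization: P = B₀·r / (1 − (1+r)^(−n)) = 6675.00·0.0248333 / (1 − 1.02483^(−36)).
Denominator 1 − (1+r)^(−36) = 0.586492621.
P = 165.762 / 0.586492621 ≈ 282.63.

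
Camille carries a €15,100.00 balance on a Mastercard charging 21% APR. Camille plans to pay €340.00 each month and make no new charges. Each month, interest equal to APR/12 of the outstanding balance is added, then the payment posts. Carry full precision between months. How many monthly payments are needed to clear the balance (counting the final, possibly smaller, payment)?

87 payments

Monthly rate r = 21%/12 = 1.75% = 0.0175.
Recurrence: B ← B·(1+r) − €340.00.
Month 1: interest €264.25; balance after payment €15,024.25.
Month 2: interest €262.92; balance after payment €14,947.17.
Closed form: n = −ln(1 − rB₀/P)/ln(1+r) = −ln(0.22279)/ln(1.0175) ≈ 86.549, so the balance reaches zero during payment 87.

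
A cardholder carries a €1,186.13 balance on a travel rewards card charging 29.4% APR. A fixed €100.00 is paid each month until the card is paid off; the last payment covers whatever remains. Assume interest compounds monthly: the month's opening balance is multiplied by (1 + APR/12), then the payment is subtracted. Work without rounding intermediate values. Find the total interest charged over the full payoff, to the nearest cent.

Monthly rate r = 29.4%/12 = 2.45% = 0.0245.
Payoff takes n = ⌈−ln(1 − rB₀/P)/ln(1+r)⌉ = ⌈14.185⌉ = 15 payments; the last is €18.66.
Total paid = 14·€100.00 + €18.66 = €1,418.66.
Total interest = total paid − principal = €1,418.66 − €1,186.13 = €232.53.

€232.53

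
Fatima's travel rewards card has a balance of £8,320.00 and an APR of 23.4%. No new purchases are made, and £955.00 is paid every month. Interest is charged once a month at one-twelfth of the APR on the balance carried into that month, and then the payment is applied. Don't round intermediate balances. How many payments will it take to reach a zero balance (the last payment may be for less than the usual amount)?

Monthly rate r = 23.4%/12 = 1.95% = 0.0195.
Recurrence: B ← B·(1+r) − £955.00.
Month 1: interest £162.24; balance after payment £7,527.24.
Month 2: interest £146.78; balance after payment £6,719.02.
Closed form: n = −ln(1 − rB₀/P)/ln(1+r) = −ln(0.83012)/ln(1.0195) ≈ 9.641, so the balance reaches zero during payment 10.

10 payments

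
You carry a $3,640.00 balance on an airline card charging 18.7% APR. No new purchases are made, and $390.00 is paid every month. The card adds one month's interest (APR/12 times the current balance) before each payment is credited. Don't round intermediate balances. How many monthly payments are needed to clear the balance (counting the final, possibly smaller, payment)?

Monthly rate r = 18.7%/12 = 1.55833% = 0.0155833.
Recurrence: B ← B·(1+r) − $390.00.
Month 1: interest $56.72; balance after payment $3,306.72.
Month 2: interest $51.53; balance after payment $2,968.25.
Closed form: n = −ln(1 − rB₀/P)/ln(1+r) = −ln(0.85456)/ln(1.01558) ≈ 10.164, so the balance reaches zero during payment 11.

11 months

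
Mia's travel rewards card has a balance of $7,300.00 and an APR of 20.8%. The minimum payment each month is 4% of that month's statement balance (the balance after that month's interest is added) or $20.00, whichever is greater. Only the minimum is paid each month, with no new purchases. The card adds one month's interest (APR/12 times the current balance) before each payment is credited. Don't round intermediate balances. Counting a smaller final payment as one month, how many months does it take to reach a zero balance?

147 months

Monthly rate r = 20.8%/12 = 1.73333% = 0.0173333.
While 4% of the post-interest balance exceeds $20.00, each month B ← (B·(1+r))·(1 − 0.04), i.e. B shrinks by the factor (1+r)·0.96 = 0.97664.
This holds for months 1–115. Entering month 116 the balance is $481.72; 4% of the post-interest balance is now below $20.00, so the flat $20.00 minimum applies from here.
From month 116 a fixed $20.00 at rate r clears $481.72 in 32 more payments. Total: 115 + 32 = 147 months.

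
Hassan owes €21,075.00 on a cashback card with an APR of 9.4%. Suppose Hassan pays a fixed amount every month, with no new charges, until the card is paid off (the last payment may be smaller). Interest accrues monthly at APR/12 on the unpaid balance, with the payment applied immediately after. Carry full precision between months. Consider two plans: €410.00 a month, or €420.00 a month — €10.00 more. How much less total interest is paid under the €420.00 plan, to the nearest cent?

Monthly rate r = 9.4%/12 = 0.783333% = 0.00783333.
At €410.00/mo: n = ⌈−ln(1 − rB₀/P)/ln(1+r)⌉ = 67 payments (last €14.27); total interest = total paid − €21,075.00 = €5,999.27.
At €420.00/mo: 64 payments (last €417.55); total interest €5,802.55.
Interest saved = €5,999.27 − €5,802.55 = €196.72.

€196.72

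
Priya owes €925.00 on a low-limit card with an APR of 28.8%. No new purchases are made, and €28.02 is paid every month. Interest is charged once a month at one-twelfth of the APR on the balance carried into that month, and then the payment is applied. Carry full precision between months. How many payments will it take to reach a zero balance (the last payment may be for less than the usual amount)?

67 payments

Monthly rate r = 28.8%/12 = 2.4% = 0.024.
Recurrence: B ← B·(1+r) − €28.02.
Month 1: interest €22.20; balance after payment €919.18.
Month 2: interest €22.06; balance after payment €913.22.
Closed form: n = −ln(1 − rB₀/P)/ln(1+r) = −ln(0.20771)/ln(1.024) ≈ 66.267, so the balance reaches zero during payment 67.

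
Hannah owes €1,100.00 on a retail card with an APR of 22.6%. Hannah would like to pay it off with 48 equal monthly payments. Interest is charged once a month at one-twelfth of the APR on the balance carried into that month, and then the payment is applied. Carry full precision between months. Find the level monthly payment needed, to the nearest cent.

Monthly rate r = 22.6%/12 = 1.88333% = 0.0188333.
Level-payment amortization: P = B₀·r / (1 − (1+r)^(−n)) = 1100.00·0.0188333 / (1 − 1.01883^(−48)).
Denominator 1 − (1+r)^(−48) = 0.591634522.
P = 20.7167 / 0.591634522 ≈ 35.02.

€35.02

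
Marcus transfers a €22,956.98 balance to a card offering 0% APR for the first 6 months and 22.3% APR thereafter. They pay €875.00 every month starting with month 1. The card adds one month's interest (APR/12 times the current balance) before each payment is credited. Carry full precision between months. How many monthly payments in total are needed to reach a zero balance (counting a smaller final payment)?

Promo months 1–6 at r₀ = 0%/12 = 0; months 7+ at r₁ = 22.3%/12 = 0.0185833.
After month 6 (no interest yet): B = €22,956.98 − 6·€875.00 = €17,706.98.
Then at r₁ with €875.00/mo: n₂ = −ln(1 − r₁·B/P)/ln(1+r₁) ≈ 25.62 → 26 more payments.

32 months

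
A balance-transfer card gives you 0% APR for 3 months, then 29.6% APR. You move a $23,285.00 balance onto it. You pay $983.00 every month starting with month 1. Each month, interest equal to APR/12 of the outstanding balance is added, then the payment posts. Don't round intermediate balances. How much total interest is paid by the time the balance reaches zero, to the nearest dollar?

Promo months 1–3 at r₀ = 0%/12 = 0; months 4+ at r₁ = 29.6%/12 = 0.0246667.
After month 3 (no interest yet): B = $23,285.00 − 3·$983.00 = $20,336.00.
Then at r₁ with $983.00/mo: n₂ = −ln(1 − r₁·B/P)/ln(1+r₁) ≈ 29.30 → 30 more payments.
Total paid = 32·$983.00 + $297.07 = $31,753.07; interest = $31,753.07 − $23,285.00 = $8,468.07.

$8,468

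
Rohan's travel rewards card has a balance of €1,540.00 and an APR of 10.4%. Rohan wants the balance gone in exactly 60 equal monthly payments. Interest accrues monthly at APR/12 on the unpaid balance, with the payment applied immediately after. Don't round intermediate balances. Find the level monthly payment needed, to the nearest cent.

Monthly rate r = 10.4%/12 = 0.866667% = 0.00866667.
Level-payment amortization: P = B₀·r / (1 − (1+r)^(−n)) = 1540.00·0.00866667 / (1 − 1.00867^(−60)).
Denominator 1 − (1+r)^(−60) = 0.404145996.
P = 13.3467 / 0.404145996 ≈ 33.02.

€33.02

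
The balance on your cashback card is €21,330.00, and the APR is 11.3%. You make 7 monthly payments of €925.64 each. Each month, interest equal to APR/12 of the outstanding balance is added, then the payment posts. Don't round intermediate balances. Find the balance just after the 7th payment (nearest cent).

Monthly rate r = 11.3%/12 = 0.941667% = 0.00941667.
Each month: B ← B·(1+r) − €925.64.
Month 1: interest €200.86; balance after payment €20,605.22.
Month 2: interest €194.03; balance after payment €19,873.61.
Month 3: interest €187.14; balance after payment €19,135.11.
Month 4: interest €180.19; balance after payment €18,389.66.
Month 5: interest €173.17; balance after payment €17,637.19.
Month 6: interest €166.08; balance after payment €16,877.63.
Month 7: interest €158.93; balance after payment €16,110.93.

€16,110.93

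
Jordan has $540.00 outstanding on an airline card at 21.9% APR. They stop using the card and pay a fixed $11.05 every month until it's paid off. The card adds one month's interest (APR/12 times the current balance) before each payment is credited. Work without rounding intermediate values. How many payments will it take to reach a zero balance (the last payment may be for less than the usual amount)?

Monthly rate r = 21.9%/12 = 1.825% = 0.01825.
Recurrence: B ← B·(1+r) − $11.05.
Month 1: interest $9.85; balance after payment $538.81.
Month 2: interest $9.83; balance after payment $537.59.
Closed form: n = −ln(1 − rB₀/P)/ln(1+r) = −ln(0.10814)/ln(1.01825) ≈ 122.987, so the balance reaches zero during payment 123.

123 months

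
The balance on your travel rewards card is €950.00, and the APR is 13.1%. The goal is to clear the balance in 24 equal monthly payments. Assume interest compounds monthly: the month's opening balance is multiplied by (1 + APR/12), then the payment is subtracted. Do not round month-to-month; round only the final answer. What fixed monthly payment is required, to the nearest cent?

€45.21

Monthly rate r = 13.1%/12 = 1.09167% = 0.0109167.
Level-payment amortization: P = B₀·r / (1 − (1+r)^(−n)) = 950.00·0.0109167 / (1 − 1.01092^(−24)).
Denominator 1 − (1+r)^(−24) = 0.229395679.
P = 10.3708 / 0.229395679 ≈ 45.21.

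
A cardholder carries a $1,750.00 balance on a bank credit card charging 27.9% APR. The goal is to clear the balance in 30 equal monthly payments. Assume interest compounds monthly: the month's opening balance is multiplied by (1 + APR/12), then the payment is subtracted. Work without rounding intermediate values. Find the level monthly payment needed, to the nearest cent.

$81.67

Monthly rate r = 27.9%/12 = 2.325% = 0.02325.
Level-payment amortization: P = B₀·r / (1 − (1+r)^(−n)) = 1750.00·0.02325 / (1 − 1.02325^(−30)).
Denominator 1 − (1+r)^(−30) = 0.498180654.
P = 40.6875 / 0.498180654 ≈ 81.67.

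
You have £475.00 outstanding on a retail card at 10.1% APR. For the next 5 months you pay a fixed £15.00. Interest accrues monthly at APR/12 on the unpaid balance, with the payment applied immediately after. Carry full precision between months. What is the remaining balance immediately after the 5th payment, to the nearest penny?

Monthly rate r = 10.1%/12 = 0.841667% = 0.00841667.
Each month: B ← B·(1+r) − £15.00.
Month 1: interest £4.00; balance after payment £464.00.
Month 2: interest £3.91; balance after payment £452.90.
Month 3: interest £3.81; balance after payment £441.72.
Month 4: interest £3.72; balance after payment £430.43.
Month 5: interest £3.62; balance after payment £419.06.

£419.06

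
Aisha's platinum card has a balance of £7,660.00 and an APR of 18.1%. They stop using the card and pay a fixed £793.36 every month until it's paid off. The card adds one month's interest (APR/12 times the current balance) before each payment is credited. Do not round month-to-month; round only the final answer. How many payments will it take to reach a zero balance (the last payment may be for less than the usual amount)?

Monthly rate r = 18.1%/12 = 1.50833% = 0.0150833.
Recurrence: B ← B·(1+r) − £793.36.
Month 1: interest £115.54; balance after payment £6,982.18.
Month 2: interest £105.31; balance after payment £6,294.13.
Closed form: n = −ln(1 − rB₀/P)/ln(1+r) = −ln(0.85437)/ln(1.01508) ≈ 10.513, so the balance reaches zero during payment 11.

11 months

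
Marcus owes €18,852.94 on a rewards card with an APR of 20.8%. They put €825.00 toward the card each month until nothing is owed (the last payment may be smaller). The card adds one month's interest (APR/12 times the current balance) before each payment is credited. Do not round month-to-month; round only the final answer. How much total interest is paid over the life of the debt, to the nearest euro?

€5,361

Monthly rate r = 20.8%/12 = 1.73333% = 0.0173333.
Payoff takes n = ⌈−ln(1 − rB₀/P)/ln(1+r)⌉ = ⌈29.349⌉ = 30 payments; the last is €289.19.
Total paid = 29·€825.00 + €289.19 = €24,214.19.
Total interest = total paid − principal = €24,214.19 − €18,852.94 = €5,361.25.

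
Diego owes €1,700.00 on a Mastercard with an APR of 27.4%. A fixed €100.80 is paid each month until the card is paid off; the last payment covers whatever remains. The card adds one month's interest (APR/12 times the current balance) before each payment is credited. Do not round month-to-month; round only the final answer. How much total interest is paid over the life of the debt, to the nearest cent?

Monthly rate r = 27.4%/12 = 2.28333% = 0.0228333.
Payoff takes n = ⌈−ln(1 − rB₀/P)/ln(1+r)⌉ = ⌈21.539⌉ = 22 payments; the last is €54.60.
Total paid = 21·€100.80 + €54.60 = €2,171.40.
Total interest = total paid − principal = €2,171.40 − €1,700.00 = €471.40.

€471.40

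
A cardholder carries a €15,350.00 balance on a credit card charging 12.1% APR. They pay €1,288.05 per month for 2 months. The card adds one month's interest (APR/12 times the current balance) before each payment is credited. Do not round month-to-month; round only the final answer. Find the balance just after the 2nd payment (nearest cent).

Monthly rate r = 12.1%/12 = 1.00833% = 0.0100833.
Each month: B ← B·(1+r) − €1,288.05.
Month 1: interest €154.78; balance after payment €14,216.73.
Month 2: interest €143.35; balance after payment €13,072.03.

€13,072.03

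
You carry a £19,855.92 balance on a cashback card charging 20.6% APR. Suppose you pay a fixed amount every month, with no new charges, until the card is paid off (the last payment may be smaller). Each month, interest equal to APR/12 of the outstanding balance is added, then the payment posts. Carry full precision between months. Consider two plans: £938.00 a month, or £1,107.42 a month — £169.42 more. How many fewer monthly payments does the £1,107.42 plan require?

5 fewer payments

Monthly rate r = 20.6%/12 = 1.71667% = 0.0171667.
At £938.00/mo: n = ⌈−ln(1 − rB₀/P)/ln(1+r)⌉ = 27 payments (last £500.87); total interest = total paid − £19,855.92 = £5,032.95.
At £1,107.42/mo: 22 payments (last £681.13); total interest £4,081.03.
Payments saved = 27 − 22 = 5.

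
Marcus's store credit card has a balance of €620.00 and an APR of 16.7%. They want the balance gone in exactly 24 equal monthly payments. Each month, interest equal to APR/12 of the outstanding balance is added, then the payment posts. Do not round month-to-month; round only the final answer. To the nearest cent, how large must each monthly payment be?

Monthly rate r = 16.7%/12 = 1.39167% = 0.0139167.
Level-payment amortization: P = B₀·r / (1 − (1+r)^(−n)) = 620.00·0.0139167 / (1 − 1.01392^(−24)).
Denominator 1 − (1+r)^(−24) = 0.28229543.
P = 8.62833 / 0.28229543 ≈ 30.56.

€30.56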